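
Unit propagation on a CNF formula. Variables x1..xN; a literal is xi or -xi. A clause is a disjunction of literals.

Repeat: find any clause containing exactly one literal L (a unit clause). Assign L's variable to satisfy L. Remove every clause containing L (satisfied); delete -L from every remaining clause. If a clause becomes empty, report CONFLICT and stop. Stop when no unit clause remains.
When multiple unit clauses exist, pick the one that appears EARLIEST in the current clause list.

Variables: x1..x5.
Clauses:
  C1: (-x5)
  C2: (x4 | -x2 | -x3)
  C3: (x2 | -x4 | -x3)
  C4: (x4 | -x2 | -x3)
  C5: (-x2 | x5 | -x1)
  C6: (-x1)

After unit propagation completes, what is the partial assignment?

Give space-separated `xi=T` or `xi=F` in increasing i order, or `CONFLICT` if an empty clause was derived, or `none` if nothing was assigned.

unit clause [-5] forces x5=F; simplify:
  drop 5 from [-2, 5, -1] -> [-2, -1]
  satisfied 1 clause(s); 5 remain; assigned so far: [5]
unit clause [-1] forces x1=F; simplify:
  satisfied 2 clause(s); 3 remain; assigned so far: [1, 5]

Answer: x1=F x5=F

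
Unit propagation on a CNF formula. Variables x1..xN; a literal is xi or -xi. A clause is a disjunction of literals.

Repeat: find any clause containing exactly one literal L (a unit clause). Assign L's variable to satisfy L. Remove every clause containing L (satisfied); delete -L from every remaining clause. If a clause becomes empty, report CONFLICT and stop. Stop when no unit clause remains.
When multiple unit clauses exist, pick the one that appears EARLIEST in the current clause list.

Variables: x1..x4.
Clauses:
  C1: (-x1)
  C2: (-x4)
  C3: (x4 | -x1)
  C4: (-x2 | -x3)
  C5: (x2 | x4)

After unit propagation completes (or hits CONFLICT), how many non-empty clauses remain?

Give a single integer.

unit clause [-1] forces x1=F; simplify:
  satisfied 2 clause(s); 3 remain; assigned so far: [1]
unit clause [-4] forces x4=F; simplify:
  drop 4 from [2, 4] -> [2]
  satisfied 1 clause(s); 2 remain; assigned so far: [1, 4]
unit clause [2] forces x2=T; simplify:
  drop -2 from [-2, -3] -> [-3]
  satisfied 1 clause(s); 1 remain; assigned so far: [1, 2, 4]
unit clause [-3] forces x3=F; simplify:
  satisfied 1 clause(s); 0 remain; assigned so far: [1, 2, 3, 4]

Answer: 0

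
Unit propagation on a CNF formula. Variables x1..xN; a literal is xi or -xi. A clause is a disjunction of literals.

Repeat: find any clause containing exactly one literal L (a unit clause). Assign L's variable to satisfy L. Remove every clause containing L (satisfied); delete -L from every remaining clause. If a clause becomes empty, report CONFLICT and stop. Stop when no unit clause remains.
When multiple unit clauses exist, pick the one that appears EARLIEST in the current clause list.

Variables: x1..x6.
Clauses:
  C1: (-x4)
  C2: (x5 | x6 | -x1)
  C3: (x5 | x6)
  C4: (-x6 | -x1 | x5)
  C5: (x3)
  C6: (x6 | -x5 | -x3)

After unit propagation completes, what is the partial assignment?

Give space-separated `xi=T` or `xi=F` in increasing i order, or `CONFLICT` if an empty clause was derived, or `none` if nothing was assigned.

unit clause [-4] forces x4=F; simplify:
  satisfied 1 clause(s); 5 remain; assigned so far: [4]
unit clause [3] forces x3=T; simplify:
  drop -3 from [6, -5, -3] -> [6, -5]
  satisfied 1 clause(s); 4 remain; assigned so far: [3, 4]

Answer: x3=T x4=F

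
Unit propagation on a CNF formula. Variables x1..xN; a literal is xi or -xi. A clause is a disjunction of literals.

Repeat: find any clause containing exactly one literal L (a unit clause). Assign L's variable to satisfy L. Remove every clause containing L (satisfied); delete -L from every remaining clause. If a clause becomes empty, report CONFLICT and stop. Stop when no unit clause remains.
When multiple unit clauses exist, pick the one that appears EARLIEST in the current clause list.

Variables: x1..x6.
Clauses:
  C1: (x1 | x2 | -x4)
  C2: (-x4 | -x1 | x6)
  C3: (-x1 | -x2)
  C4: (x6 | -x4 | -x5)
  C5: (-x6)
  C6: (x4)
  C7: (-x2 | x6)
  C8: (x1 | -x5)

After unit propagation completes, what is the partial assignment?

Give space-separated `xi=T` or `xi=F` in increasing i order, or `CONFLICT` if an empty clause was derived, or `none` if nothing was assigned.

Answer: CONFLICT

Derivation:
unit clause [-6] forces x6=F; simplify:
  drop 6 from [-4, -1, 6] -> [-4, -1]
  drop 6 from [6, -4, -5] -> [-4, -5]
  drop 6 from [-2, 6] -> [-2]
  satisfied 1 clause(s); 7 remain; assigned so far: [6]
unit clause [4] forces x4=T; simplify:
  drop -4 from [1, 2, -4] -> [1, 2]
  drop -4 from [-4, -1] -> [-1]
  drop -4 from [-4, -5] -> [-5]
  satisfied 1 clause(s); 6 remain; assigned so far: [4, 6]
unit clause [-1] forces x1=F; simplify:
  drop 1 from [1, 2] -> [2]
  drop 1 from [1, -5] -> [-5]
  satisfied 2 clause(s); 4 remain; assigned so far: [1, 4, 6]
unit clause [2] forces x2=T; simplify:
  drop -2 from [-2] -> [] (empty!)
  satisfied 1 clause(s); 3 remain; assigned so far: [1, 2, 4, 6]
CONFLICT (empty clause)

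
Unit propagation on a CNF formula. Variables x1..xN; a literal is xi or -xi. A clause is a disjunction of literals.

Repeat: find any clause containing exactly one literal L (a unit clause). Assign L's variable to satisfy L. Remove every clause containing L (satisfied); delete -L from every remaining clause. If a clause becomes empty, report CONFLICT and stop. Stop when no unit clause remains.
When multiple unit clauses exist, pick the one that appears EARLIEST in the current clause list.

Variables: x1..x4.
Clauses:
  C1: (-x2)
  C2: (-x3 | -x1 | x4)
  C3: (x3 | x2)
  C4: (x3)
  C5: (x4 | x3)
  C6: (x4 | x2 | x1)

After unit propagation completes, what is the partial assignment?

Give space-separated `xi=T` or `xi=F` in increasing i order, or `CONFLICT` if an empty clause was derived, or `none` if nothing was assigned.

unit clause [-2] forces x2=F; simplify:
  drop 2 from [3, 2] -> [3]
  drop 2 from [4, 2, 1] -> [4, 1]
  satisfied 1 clause(s); 5 remain; assigned so far: [2]
unit clause [3] forces x3=T; simplify:
  drop -3 from [-3, -1, 4] -> [-1, 4]
  satisfied 3 clause(s); 2 remain; assigned so far: [2, 3]

Answer: x2=F x3=T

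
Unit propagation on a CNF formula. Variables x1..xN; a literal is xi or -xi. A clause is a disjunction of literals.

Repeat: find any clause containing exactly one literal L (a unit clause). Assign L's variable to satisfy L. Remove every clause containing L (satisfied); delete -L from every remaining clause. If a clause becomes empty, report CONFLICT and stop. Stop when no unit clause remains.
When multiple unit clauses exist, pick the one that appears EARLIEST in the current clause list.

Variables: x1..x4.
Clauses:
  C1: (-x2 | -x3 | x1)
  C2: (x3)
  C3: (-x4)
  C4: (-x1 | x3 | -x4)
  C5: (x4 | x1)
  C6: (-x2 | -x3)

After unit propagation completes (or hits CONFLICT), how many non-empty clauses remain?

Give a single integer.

unit clause [3] forces x3=T; simplify:
  drop -3 from [-2, -3, 1] -> [-2, 1]
  drop -3 from [-2, -3] -> [-2]
  satisfied 2 clause(s); 4 remain; assigned so far: [3]
unit clause [-4] forces x4=F; simplify:
  drop 4 from [4, 1] -> [1]
  satisfied 1 clause(s); 3 remain; assigned so far: [3, 4]
unit clause [1] forces x1=T; simplify:
  satisfied 2 clause(s); 1 remain; assigned so far: [1, 3, 4]
unit clause [-2] forces x2=F; simplify:
  satisfied 1 clause(s); 0 remain; assigned so far: [1, 2, 3, 4]

Answer: 0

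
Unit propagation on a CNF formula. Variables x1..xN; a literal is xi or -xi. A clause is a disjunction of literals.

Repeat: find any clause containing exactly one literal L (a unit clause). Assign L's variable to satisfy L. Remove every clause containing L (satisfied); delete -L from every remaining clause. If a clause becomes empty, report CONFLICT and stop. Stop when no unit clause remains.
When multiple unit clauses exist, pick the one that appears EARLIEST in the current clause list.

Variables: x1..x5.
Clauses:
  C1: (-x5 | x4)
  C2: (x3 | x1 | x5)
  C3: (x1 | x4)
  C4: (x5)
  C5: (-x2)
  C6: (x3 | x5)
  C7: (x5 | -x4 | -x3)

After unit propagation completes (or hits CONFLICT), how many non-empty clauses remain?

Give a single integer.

unit clause [5] forces x5=T; simplify:
  drop -5 from [-5, 4] -> [4]
  satisfied 4 clause(s); 3 remain; assigned so far: [5]
unit clause [4] forces x4=T; simplify:
  satisfied 2 clause(s); 1 remain; assigned so far: [4, 5]
unit clause [-2] forces x2=F; simplify:
  satisfied 1 clause(s); 0 remain; assigned so far: [2, 4, 5]

Answer: 0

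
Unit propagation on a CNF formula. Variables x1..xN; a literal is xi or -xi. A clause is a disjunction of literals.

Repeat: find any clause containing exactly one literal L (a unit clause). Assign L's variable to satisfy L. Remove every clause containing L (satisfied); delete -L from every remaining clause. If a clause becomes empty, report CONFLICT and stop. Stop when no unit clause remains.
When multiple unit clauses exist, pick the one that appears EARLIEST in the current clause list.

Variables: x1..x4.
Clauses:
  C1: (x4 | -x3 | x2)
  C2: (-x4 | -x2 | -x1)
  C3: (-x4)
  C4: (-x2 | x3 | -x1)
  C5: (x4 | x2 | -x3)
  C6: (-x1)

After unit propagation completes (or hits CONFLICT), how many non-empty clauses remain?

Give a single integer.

Answer: 2

Derivation:
unit clause [-4] forces x4=F; simplify:
  drop 4 from [4, -3, 2] -> [-3, 2]
  drop 4 from [4, 2, -3] -> [2, -3]
  satisfied 2 clause(s); 4 remain; assigned so far: [4]
unit clause [-1] forces x1=F; simplify:
  satisfied 2 clause(s); 2 remain; assigned so far: [1, 4]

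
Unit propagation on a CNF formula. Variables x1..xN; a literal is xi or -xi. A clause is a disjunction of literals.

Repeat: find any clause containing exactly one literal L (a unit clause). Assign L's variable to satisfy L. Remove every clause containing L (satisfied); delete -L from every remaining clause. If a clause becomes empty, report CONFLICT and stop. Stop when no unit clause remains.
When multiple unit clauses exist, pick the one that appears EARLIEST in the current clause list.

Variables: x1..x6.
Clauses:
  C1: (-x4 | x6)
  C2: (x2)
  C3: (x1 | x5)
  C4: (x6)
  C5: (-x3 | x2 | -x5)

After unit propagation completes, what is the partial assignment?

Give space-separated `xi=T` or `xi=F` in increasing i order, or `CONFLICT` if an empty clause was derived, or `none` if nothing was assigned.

Answer: x2=T x6=T

Derivation:
unit clause [2] forces x2=T; simplify:
  satisfied 2 clause(s); 3 remain; assigned so far: [2]
unit clause [6] forces x6=T; simplify:
  satisfied 2 clause(s); 1 remain; assigned so far: [2, 6]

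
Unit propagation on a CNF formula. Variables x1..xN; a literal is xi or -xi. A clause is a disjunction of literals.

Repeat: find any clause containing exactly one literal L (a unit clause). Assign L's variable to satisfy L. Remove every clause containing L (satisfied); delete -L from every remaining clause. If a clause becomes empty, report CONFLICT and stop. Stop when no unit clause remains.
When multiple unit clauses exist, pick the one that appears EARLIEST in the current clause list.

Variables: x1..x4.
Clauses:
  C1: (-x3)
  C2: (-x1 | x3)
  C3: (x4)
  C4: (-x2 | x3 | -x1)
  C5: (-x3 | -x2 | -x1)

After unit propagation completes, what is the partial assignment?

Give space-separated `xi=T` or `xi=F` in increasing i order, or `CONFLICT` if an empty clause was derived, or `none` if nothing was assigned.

Answer: x1=F x3=F x4=T

Derivation:
unit clause [-3] forces x3=F; simplify:
  drop 3 from [-1, 3] -> [-1]
  drop 3 from [-2, 3, -1] -> [-2, -1]
  satisfied 2 clause(s); 3 remain; assigned so far: [3]
unit clause [-1] forces x1=F; simplify:
  satisfied 2 clause(s); 1 remain; assigned so far: [1, 3]
unit clause [4] forces x4=T; simplify:
  satisfied 1 clause(s); 0 remain; assigned so far: [1, 3, 4]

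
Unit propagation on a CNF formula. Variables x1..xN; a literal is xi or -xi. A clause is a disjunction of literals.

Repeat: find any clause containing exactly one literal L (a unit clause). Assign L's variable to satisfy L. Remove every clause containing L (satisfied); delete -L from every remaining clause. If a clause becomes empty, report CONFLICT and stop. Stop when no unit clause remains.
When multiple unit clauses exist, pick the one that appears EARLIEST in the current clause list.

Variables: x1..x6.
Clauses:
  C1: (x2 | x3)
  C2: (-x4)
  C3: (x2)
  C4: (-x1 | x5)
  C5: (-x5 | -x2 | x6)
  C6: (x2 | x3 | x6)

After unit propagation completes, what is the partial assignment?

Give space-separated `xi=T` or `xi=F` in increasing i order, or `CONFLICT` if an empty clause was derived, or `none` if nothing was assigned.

unit clause [-4] forces x4=F; simplify:
  satisfied 1 clause(s); 5 remain; assigned so far: [4]
unit clause [2] forces x2=T; simplify:
  drop -2 from [-5, -2, 6] -> [-5, 6]
  satisfied 3 clause(s); 2 remain; assigned so far: [2, 4]

Answer: x2=T x4=F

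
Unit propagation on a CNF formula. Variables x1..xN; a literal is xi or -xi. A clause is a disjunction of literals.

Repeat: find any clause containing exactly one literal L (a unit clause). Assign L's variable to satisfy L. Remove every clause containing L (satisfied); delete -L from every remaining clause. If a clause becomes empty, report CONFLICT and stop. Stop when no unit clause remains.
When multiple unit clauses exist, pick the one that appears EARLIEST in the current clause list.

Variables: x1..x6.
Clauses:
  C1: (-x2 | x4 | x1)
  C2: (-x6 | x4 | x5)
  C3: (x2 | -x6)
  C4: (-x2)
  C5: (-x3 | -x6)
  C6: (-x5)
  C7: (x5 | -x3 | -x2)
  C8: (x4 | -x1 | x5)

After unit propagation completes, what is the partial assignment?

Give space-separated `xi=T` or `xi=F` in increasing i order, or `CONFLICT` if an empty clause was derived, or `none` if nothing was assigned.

Answer: x2=F x5=F x6=F

Derivation:
unit clause [-2] forces x2=F; simplify:
  drop 2 from [2, -6] -> [-6]
  satisfied 3 clause(s); 5 remain; assigned so far: [2]
unit clause [-6] forces x6=F; simplify:
  satisfied 3 clause(s); 2 remain; assigned so far: [2, 6]
unit clause [-5] forces x5=F; simplify:
  drop 5 from [4, -1, 5] -> [4, -1]
  satisfied 1 clause(s); 1 remain; assigned so far: [2, 5, 6]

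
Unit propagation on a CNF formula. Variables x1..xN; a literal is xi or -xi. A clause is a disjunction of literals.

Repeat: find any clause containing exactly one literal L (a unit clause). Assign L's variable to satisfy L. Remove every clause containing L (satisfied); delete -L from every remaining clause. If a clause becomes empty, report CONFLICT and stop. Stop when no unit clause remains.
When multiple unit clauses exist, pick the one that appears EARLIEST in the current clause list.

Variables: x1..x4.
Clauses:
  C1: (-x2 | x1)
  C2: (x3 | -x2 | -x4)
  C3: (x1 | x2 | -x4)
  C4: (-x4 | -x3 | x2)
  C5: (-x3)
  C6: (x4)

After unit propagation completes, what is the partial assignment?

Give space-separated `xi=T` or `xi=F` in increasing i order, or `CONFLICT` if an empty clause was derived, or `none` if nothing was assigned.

unit clause [-3] forces x3=F; simplify:
  drop 3 from [3, -2, -4] -> [-2, -4]
  satisfied 2 clause(s); 4 remain; assigned so far: [3]
unit clause [4] forces x4=T; simplify:
  drop -4 from [-2, -4] -> [-2]
  drop -4 from [1, 2, -4] -> [1, 2]
  satisfied 1 clause(s); 3 remain; assigned so far: [3, 4]
unit clause [-2] forces x2=F; simplify:
  drop 2 from [1, 2] -> [1]
  satisfied 2 clause(s); 1 remain; assigned so far: [2, 3, 4]
unit clause [1] forces x1=T; simplify:
  satisfied 1 clause(s); 0 remain; assigned so far: [1, 2, 3, 4]

Answer: x1=T x2=F x3=F x4=T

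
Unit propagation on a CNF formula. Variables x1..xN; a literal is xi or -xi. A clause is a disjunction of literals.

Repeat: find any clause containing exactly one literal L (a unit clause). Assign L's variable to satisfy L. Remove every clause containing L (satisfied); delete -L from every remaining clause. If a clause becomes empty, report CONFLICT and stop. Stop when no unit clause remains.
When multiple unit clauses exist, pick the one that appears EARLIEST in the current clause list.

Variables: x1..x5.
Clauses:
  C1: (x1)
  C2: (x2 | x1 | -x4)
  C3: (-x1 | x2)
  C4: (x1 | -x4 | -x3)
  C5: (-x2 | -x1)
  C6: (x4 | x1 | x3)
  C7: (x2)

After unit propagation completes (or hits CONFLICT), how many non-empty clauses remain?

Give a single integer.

Answer: 0

Derivation:
unit clause [1] forces x1=T; simplify:
  drop -1 from [-1, 2] -> [2]
  drop -1 from [-2, -1] -> [-2]
  satisfied 4 clause(s); 3 remain; assigned so far: [1]
unit clause [2] forces x2=T; simplify:
  drop -2 from [-2] -> [] (empty!)
  satisfied 2 clause(s); 1 remain; assigned so far: [1, 2]
CONFLICT (empty clause)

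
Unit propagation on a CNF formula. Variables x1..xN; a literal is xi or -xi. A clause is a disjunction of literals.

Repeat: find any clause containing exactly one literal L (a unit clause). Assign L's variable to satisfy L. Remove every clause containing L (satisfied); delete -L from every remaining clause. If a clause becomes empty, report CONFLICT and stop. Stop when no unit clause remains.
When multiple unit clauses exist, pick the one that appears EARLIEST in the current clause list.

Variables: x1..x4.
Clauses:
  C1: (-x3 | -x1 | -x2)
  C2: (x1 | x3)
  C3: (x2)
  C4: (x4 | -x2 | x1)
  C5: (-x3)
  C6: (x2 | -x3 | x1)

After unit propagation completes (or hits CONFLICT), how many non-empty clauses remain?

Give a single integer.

Answer: 0

Derivation:
unit clause [2] forces x2=T; simplify:
  drop -2 from [-3, -1, -2] -> [-3, -1]
  drop -2 from [4, -2, 1] -> [4, 1]
  satisfied 2 clause(s); 4 remain; assigned so far: [2]
unit clause [-3] forces x3=F; simplify:
  drop 3 from [1, 3] -> [1]
  satisfied 2 clause(s); 2 remain; assigned so far: [2, 3]
unit clause [1] forces x1=T; simplify:
  satisfied 2 clause(s); 0 remain; assigned so far: [1, 2, 3]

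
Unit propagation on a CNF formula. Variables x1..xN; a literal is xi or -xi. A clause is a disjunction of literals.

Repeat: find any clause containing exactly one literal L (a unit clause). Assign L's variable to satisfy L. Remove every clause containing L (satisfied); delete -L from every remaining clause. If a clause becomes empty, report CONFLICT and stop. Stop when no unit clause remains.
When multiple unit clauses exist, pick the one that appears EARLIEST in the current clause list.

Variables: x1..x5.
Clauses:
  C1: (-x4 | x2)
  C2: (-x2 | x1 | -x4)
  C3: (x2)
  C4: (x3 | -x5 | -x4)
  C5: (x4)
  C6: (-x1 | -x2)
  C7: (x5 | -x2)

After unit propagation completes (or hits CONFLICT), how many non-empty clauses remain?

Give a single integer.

unit clause [2] forces x2=T; simplify:
  drop -2 from [-2, 1, -4] -> [1, -4]
  drop -2 from [-1, -2] -> [-1]
  drop -2 from [5, -2] -> [5]
  satisfied 2 clause(s); 5 remain; assigned so far: [2]
unit clause [4] forces x4=T; simplify:
  drop -4 from [1, -4] -> [1]
  drop -4 from [3, -5, -4] -> [3, -5]
  satisfied 1 clause(s); 4 remain; assigned so far: [2, 4]
unit clause [1] forces x1=T; simplify:
  drop -1 from [-1] -> [] (empty!)
  satisfied 1 clause(s); 3 remain; assigned so far: [1, 2, 4]
CONFLICT (empty clause)

Answer: 2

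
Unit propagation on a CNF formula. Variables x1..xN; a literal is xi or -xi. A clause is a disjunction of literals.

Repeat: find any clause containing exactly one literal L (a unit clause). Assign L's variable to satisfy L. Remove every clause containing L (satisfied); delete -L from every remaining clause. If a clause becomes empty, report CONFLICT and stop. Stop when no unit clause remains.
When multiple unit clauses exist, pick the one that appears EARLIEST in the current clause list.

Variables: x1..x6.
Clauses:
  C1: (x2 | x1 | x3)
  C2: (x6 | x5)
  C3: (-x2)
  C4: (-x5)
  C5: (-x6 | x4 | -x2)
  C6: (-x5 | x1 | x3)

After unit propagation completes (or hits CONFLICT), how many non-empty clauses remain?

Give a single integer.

Answer: 1

Derivation:
unit clause [-2] forces x2=F; simplify:
  drop 2 from [2, 1, 3] -> [1, 3]
  satisfied 2 clause(s); 4 remain; assigned so far: [2]
unit clause [-5] forces x5=F; simplify:
  drop 5 from [6, 5] -> [6]
  satisfied 2 clause(s); 2 remain; assigned so far: [2, 5]
unit clause [6] forces x6=T; simplify:
  satisfied 1 clause(s); 1 remain; assigned so far: [2, 5, 6]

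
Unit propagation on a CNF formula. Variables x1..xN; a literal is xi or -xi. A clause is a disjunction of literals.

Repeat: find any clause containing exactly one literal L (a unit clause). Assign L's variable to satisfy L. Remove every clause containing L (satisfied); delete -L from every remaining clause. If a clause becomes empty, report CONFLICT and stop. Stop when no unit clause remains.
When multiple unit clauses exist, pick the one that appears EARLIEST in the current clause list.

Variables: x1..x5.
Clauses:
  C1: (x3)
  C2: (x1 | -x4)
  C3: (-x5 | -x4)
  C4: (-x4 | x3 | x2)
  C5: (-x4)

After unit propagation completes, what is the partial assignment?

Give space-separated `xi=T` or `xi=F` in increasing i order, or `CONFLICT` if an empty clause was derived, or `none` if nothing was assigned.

Answer: x3=T x4=F

Derivation:
unit clause [3] forces x3=T; simplify:
  satisfied 2 clause(s); 3 remain; assigned so far: [3]
unit clause [-4] forces x4=F; simplify:
  satisfied 3 clause(s); 0 remain; assigned so far: [3, 4]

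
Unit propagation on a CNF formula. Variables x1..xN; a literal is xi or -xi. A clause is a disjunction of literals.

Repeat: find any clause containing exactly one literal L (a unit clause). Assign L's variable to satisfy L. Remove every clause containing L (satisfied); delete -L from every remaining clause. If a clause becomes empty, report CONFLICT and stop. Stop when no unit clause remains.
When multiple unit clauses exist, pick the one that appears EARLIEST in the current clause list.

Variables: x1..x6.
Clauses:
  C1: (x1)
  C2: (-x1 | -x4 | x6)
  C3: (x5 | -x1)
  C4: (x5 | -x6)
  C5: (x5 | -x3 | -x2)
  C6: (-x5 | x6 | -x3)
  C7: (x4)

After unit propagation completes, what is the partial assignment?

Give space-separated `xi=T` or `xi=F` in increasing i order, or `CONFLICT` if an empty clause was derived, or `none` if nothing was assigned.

unit clause [1] forces x1=T; simplify:
  drop -1 from [-1, -4, 6] -> [-4, 6]
  drop -1 from [5, -1] -> [5]
  satisfied 1 clause(s); 6 remain; assigned so far: [1]
unit clause [5] forces x5=T; simplify:
  drop -5 from [-5, 6, -3] -> [6, -3]
  satisfied 3 clause(s); 3 remain; assigned so far: [1, 5]
unit clause [4] forces x4=T; simplify:
  drop -4 from [-4, 6] -> [6]
  satisfied 1 clause(s); 2 remain; assigned so far: [1, 4, 5]
unit clause [6] forces x6=T; simplify:
  satisfied 2 clause(s); 0 remain; assigned so far: [1, 4, 5, 6]

Answer: x1=T x4=T x5=T x6=T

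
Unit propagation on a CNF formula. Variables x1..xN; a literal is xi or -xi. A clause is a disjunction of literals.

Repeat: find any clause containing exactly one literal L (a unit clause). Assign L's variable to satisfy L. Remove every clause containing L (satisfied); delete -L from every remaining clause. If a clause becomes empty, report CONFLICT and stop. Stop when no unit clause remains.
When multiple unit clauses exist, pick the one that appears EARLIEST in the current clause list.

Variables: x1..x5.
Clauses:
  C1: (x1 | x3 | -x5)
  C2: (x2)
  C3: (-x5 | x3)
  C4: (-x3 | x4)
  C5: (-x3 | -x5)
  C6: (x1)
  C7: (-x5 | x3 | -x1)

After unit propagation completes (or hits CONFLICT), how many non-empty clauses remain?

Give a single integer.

Answer: 4

Derivation:
unit clause [2] forces x2=T; simplify:
  satisfied 1 clause(s); 6 remain; assigned so far: [2]
unit clause [1] forces x1=T; simplify:
  drop -1 from [-5, 3, -1] -> [-5, 3]
  satisfied 2 clause(s); 4 remain; assigned so far: [1, 2]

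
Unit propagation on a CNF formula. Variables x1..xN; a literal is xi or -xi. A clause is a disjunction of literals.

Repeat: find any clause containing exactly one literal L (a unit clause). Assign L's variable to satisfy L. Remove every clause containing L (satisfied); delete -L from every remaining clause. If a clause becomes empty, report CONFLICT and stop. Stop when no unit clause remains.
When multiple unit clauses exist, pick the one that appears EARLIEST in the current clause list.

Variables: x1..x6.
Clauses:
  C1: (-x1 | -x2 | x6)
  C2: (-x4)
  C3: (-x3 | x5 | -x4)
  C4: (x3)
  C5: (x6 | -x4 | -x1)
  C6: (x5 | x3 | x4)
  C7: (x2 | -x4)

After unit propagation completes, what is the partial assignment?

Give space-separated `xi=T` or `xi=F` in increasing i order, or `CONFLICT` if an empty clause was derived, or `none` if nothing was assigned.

unit clause [-4] forces x4=F; simplify:
  drop 4 from [5, 3, 4] -> [5, 3]
  satisfied 4 clause(s); 3 remain; assigned so far: [4]
unit clause [3] forces x3=T; simplify:
  satisfied 2 clause(s); 1 remain; assigned so far: [3, 4]

Answer: x3=T x4=F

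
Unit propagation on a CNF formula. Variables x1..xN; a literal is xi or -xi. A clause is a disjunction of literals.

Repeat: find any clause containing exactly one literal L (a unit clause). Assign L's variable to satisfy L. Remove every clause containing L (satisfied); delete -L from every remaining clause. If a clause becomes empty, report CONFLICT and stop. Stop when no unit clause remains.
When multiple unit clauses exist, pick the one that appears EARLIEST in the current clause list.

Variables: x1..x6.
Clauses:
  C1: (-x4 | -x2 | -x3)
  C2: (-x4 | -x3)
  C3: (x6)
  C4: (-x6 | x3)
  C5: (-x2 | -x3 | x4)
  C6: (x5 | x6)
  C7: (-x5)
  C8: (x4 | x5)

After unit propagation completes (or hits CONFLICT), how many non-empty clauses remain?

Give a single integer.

Answer: 0

Derivation:
unit clause [6] forces x6=T; simplify:
  drop -6 from [-6, 3] -> [3]
  satisfied 2 clause(s); 6 remain; assigned so far: [6]
unit clause [3] forces x3=T; simplify:
  drop -3 from [-4, -2, -3] -> [-4, -2]
  drop -3 from [-4, -3] -> [-4]
  drop -3 from [-2, -3, 4] -> [-2, 4]
  satisfied 1 clause(s); 5 remain; assigned so far: [3, 6]
unit clause [-4] forces x4=F; simplify:
  drop 4 from [-2, 4] -> [-2]
  drop 4 from [4, 5] -> [5]
  satisfied 2 clause(s); 3 remain; assigned so far: [3, 4, 6]
unit clause [-2] forces x2=F; simplify:
  satisfied 1 clause(s); 2 remain; assigned so far: [2, 3, 4, 6]
unit clause [-5] forces x5=F; simplify:
  drop 5 from [5] -> [] (empty!)
  satisfied 1 clause(s); 1 remain; assigned so far: [2, 3, 4, 5, 6]
CONFLICT (empty clause)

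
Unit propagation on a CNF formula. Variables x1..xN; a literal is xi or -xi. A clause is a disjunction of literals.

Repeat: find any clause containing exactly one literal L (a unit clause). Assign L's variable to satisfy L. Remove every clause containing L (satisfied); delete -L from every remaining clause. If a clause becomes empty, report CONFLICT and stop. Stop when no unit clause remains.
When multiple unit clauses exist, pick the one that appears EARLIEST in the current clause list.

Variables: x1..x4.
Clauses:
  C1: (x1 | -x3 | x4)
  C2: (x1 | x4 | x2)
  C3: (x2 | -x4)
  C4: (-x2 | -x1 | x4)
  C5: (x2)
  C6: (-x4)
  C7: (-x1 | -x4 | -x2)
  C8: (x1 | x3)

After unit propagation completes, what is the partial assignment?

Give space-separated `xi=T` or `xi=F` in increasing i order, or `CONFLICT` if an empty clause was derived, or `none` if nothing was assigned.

unit clause [2] forces x2=T; simplify:
  drop -2 from [-2, -1, 4] -> [-1, 4]
  drop -2 from [-1, -4, -2] -> [-1, -4]
  satisfied 3 clause(s); 5 remain; assigned so far: [2]
unit clause [-4] forces x4=F; simplify:
  drop 4 from [1, -3, 4] -> [1, -3]
  drop 4 from [-1, 4] -> [-1]
  satisfied 2 clause(s); 3 remain; assigned so far: [2, 4]
unit clause [-1] forces x1=F; simplify:
  drop 1 from [1, -3] -> [-3]
  drop 1 from [1, 3] -> [3]
  satisfied 1 clause(s); 2 remain; assigned so far: [1, 2, 4]
unit clause [-3] forces x3=F; simplify:
  drop 3 from [3] -> [] (empty!)
  satisfied 1 clause(s); 1 remain; assigned so far: [1, 2, 3, 4]
CONFLICT (empty clause)

Answer: CONFLICT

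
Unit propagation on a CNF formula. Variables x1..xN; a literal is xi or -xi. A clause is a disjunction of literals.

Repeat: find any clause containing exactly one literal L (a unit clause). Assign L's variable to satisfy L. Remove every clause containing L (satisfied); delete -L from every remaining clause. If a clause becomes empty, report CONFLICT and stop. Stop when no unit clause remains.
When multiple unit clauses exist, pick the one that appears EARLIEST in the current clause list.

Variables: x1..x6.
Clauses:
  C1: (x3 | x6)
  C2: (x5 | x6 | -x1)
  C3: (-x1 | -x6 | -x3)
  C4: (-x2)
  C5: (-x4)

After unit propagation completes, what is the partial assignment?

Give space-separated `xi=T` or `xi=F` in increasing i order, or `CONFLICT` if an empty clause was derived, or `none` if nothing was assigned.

unit clause [-2] forces x2=F; simplify:
  satisfied 1 clause(s); 4 remain; assigned so far: [2]
unit clause [-4] forces x4=F; simplify:
  satisfied 1 clause(s); 3 remain; assigned so far: [2, 4]

Answer: x2=F x4=F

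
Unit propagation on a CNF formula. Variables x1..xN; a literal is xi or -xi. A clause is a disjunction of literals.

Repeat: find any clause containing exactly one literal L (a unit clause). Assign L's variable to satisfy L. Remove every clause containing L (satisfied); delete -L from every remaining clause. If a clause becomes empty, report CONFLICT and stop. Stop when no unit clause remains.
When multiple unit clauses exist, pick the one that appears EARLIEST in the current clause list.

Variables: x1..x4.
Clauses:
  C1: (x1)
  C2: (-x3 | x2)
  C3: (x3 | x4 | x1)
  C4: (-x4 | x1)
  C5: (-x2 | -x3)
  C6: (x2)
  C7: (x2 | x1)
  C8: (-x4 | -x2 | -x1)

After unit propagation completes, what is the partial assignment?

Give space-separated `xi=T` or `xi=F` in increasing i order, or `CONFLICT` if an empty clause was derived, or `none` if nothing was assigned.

unit clause [1] forces x1=T; simplify:
  drop -1 from [-4, -2, -1] -> [-4, -2]
  satisfied 4 clause(s); 4 remain; assigned so far: [1]
unit clause [2] forces x2=T; simplify:
  drop -2 from [-2, -3] -> [-3]
  drop -2 from [-4, -2] -> [-4]
  satisfied 2 clause(s); 2 remain; assigned so far: [1, 2]
unit clause [-3] forces x3=F; simplify:
  satisfied 1 clause(s); 1 remain; assigned so far: [1, 2, 3]
unit clause [-4] forces x4=F; simplify:
  satisfied 1 clause(s); 0 remain; assigned so far: [1, 2, 3, 4]

Answer: x1=T x2=T x3=F x4=F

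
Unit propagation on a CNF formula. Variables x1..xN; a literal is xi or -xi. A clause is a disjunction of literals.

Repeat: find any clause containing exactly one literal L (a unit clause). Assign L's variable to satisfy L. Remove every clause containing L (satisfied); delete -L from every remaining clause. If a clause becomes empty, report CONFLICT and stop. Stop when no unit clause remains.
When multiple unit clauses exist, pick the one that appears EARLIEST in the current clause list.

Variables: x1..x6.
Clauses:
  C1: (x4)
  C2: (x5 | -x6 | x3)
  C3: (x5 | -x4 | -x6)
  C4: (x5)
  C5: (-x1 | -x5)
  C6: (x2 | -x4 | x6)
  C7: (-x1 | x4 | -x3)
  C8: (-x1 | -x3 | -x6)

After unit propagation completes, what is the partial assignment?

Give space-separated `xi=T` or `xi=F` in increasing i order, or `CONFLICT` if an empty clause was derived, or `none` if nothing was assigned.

unit clause [4] forces x4=T; simplify:
  drop -4 from [5, -4, -6] -> [5, -6]
  drop -4 from [2, -4, 6] -> [2, 6]
  satisfied 2 clause(s); 6 remain; assigned so far: [4]
unit clause [5] forces x5=T; simplify:
  drop -5 from [-1, -5] -> [-1]
  satisfied 3 clause(s); 3 remain; assigned so far: [4, 5]
unit clause [-1] forces x1=F; simplify:
  satisfied 2 clause(s); 1 remain; assigned so far: [1, 4, 5]

Answer: x1=F x4=T x5=T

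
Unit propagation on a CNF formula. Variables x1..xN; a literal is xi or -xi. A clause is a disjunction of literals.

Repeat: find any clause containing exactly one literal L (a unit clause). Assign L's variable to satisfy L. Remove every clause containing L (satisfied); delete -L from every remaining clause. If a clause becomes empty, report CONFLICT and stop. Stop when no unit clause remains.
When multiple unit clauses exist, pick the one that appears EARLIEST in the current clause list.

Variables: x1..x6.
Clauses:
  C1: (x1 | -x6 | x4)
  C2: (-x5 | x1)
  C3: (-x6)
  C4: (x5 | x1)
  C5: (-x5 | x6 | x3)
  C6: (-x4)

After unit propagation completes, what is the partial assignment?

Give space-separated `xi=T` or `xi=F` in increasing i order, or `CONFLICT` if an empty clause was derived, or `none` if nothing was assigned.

Answer: x4=F x6=F

Derivation:
unit clause [-6] forces x6=F; simplify:
  drop 6 from [-5, 6, 3] -> [-5, 3]
  satisfied 2 clause(s); 4 remain; assigned so far: [6]
unit clause [-4] forces x4=F; simplify:
  satisfied 1 clause(s); 3 remain; assigned so far: [4, 6]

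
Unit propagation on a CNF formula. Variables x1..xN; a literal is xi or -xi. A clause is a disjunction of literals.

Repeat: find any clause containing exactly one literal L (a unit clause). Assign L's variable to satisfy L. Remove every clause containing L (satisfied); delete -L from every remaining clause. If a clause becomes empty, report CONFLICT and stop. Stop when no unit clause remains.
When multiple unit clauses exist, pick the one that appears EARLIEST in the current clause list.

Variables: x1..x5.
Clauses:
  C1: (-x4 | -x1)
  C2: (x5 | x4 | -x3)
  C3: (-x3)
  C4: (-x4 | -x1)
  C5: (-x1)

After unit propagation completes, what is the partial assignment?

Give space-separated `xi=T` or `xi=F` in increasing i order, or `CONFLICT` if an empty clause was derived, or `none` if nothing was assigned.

unit clause [-3] forces x3=F; simplify:
  satisfied 2 clause(s); 3 remain; assigned so far: [3]
unit clause [-1] forces x1=F; simplify:
  satisfied 3 clause(s); 0 remain; assigned so far: [1, 3]

Answer: x1=F x3=F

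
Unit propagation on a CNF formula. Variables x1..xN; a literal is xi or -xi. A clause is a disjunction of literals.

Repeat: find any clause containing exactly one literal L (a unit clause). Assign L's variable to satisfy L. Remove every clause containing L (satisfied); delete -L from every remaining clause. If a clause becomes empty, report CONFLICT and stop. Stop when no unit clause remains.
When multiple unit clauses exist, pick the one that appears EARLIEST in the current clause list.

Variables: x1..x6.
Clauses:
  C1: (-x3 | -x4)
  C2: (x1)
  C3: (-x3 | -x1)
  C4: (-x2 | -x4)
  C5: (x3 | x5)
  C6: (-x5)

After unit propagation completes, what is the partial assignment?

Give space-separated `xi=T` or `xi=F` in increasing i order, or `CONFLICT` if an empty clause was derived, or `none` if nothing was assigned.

Answer: CONFLICT

Derivation:
unit clause [1] forces x1=T; simplify:
  drop -1 from [-3, -1] -> [-3]
  satisfied 1 clause(s); 5 remain; assigned so far: [1]
unit clause [-3] forces x3=F; simplify:
  drop 3 from [3, 5] -> [5]
  satisfied 2 clause(s); 3 remain; assigned so far: [1, 3]
unit clause [5] forces x5=T; simplify:
  drop -5 from [-5] -> [] (empty!)
  satisfied 1 clause(s); 2 remain; assigned so far: [1, 3, 5]
CONFLICT (empty clause)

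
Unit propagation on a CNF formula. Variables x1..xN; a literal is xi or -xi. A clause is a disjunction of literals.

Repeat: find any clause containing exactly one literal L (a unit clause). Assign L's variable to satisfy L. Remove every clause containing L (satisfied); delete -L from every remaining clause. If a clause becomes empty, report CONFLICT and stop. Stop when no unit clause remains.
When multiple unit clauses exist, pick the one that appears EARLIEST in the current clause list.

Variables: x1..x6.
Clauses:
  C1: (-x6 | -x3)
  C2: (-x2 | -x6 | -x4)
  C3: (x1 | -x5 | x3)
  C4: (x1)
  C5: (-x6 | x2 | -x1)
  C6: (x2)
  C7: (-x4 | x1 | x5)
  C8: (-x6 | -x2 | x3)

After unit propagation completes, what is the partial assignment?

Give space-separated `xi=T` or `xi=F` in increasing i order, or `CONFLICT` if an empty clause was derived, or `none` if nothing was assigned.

unit clause [1] forces x1=T; simplify:
  drop -1 from [-6, 2, -1] -> [-6, 2]
  satisfied 3 clause(s); 5 remain; assigned so far: [1]
unit clause [2] forces x2=T; simplify:
  drop -2 from [-2, -6, -4] -> [-6, -4]
  drop -2 from [-6, -2, 3] -> [-6, 3]
  satisfied 2 clause(s); 3 remain; assigned so far: [1, 2]

Answer: x1=T x2=T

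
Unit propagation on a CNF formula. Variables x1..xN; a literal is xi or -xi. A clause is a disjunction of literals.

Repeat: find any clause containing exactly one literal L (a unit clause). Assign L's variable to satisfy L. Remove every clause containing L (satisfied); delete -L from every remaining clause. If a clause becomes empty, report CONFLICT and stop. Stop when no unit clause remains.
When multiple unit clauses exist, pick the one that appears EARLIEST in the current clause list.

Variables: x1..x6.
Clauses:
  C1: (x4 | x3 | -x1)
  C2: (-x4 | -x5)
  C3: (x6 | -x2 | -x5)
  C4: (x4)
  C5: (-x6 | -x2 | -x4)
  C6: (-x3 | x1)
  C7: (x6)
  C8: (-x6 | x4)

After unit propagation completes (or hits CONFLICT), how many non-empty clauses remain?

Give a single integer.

Answer: 1

Derivation:
unit clause [4] forces x4=T; simplify:
  drop -4 from [-4, -5] -> [-5]
  drop -4 from [-6, -2, -4] -> [-6, -2]
  satisfied 3 clause(s); 5 remain; assigned so far: [4]
unit clause [-5] forces x5=F; simplify:
  satisfied 2 clause(s); 3 remain; assigned so far: [4, 5]
unit clause [6] forces x6=T; simplify:
  drop -6 from [-6, -2] -> [-2]
  satisfied 1 clause(s); 2 remain; assigned so far: [4, 5, 6]
unit clause [-2] forces x2=F; simplify:
  satisfied 1 clause(s); 1 remain; assigned so far: [2, 4, 5, 6]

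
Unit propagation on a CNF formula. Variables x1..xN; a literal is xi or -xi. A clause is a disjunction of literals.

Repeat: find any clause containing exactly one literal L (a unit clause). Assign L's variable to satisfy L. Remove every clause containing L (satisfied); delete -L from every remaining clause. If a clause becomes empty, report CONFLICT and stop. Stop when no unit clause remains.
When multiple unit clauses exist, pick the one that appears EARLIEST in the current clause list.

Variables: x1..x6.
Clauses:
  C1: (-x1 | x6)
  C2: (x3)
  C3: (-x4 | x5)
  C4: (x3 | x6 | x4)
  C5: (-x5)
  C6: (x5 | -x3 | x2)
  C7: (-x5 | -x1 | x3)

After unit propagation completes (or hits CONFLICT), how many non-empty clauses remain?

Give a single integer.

unit clause [3] forces x3=T; simplify:
  drop -3 from [5, -3, 2] -> [5, 2]
  satisfied 3 clause(s); 4 remain; assigned so far: [3]
unit clause [-5] forces x5=F; simplify:
  drop 5 from [-4, 5] -> [-4]
  drop 5 from [5, 2] -> [2]
  satisfied 1 clause(s); 3 remain; assigned so far: [3, 5]
unit clause [-4] forces x4=F; simplify:
  satisfied 1 clause(s); 2 remain; assigned so far: [3, 4, 5]
unit clause [2] forces x2=T; simplify:
  satisfied 1 clause(s); 1 remain; assigned so far: [2, 3, 4, 5]

Answer: 1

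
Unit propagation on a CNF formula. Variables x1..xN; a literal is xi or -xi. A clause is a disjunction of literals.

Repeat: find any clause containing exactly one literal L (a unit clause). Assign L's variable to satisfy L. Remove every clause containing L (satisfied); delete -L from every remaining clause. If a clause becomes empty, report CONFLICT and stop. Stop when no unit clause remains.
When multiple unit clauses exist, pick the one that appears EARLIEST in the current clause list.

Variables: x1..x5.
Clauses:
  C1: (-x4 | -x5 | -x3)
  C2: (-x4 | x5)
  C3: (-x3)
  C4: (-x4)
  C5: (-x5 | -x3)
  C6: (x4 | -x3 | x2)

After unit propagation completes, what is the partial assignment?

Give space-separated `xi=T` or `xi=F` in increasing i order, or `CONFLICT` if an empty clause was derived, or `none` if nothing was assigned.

Answer: x3=F x4=F

Derivation:
unit clause [-3] forces x3=F; simplify:
  satisfied 4 clause(s); 2 remain; assigned so far: [3]
unit clause [-4] forces x4=F; simplify:
  satisfied 2 clause(s); 0 remain; assigned so far: [3, 4]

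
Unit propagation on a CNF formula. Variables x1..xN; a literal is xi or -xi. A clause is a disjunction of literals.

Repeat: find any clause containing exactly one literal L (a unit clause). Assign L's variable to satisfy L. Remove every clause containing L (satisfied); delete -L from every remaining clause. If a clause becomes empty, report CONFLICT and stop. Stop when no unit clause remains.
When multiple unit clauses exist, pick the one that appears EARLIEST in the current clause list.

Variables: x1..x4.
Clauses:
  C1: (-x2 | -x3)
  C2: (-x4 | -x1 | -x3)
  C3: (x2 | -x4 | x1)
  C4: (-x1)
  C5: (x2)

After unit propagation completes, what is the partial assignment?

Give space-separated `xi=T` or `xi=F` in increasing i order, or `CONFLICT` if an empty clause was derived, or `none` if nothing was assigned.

unit clause [-1] forces x1=F; simplify:
  drop 1 from [2, -4, 1] -> [2, -4]
  satisfied 2 clause(s); 3 remain; assigned so far: [1]
unit clause [2] forces x2=T; simplify:
  drop -2 from [-2, -3] -> [-3]
  satisfied 2 clause(s); 1 remain; assigned so far: [1, 2]
unit clause [-3] forces x3=F; simplify:
  satisfied 1 clause(s); 0 remain; assigned so far: [1, 2, 3]

Answer: x1=F x2=T x3=F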